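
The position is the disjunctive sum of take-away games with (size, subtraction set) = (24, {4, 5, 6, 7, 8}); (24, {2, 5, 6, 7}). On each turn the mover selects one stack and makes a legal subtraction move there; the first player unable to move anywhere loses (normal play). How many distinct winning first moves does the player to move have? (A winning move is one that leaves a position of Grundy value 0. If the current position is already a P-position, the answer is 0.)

Stack A, S = {4, 5, 6, 7, 8}:
G(0) = 0
G(1) = mex{} = 0
G(2) = mex{} = 0
G(3) = mex{} = 0
G(4) = mex{0} = 1
G(5) = mex{0,0} = 1
G(6) = mex{0,0,0} = 1
G(7) = mex{0,0,0,0} = 1
G(8) = mex{1,0,0,0,0} = 2
G(9) = mex{1,1,0,0,0} = 2
G(10) = mex{1,1,1,0,0} = 2
G(11) = mex{1,1,1,1,0} = 2
G(12) = mex{2,1,1,1,1} = 0
G(13) = mex{2,2,1,1,1} = 0
G(14) = mex{2,2,2,1,1} = 0
G(15) = mex{2,2,2,2,1} = 0
G(16) = mex{0,2,2,2,2} = 1
G(17) = mex{0,0,2,2,2} = 1
G(18) = mex{0,0,0,2,2} = 1
G(19) = mex{0,0,0,0,2} = 1
G(20) = mex{1,0,0,0,0} = 2
G(21) = mex{1,1,0,0,0} = 2
G(22) = mex{1,1,1,0,0} = 2
G(23) = mex{1,1,1,1,0} = 2
G(24) = mex{2,1,1,1,1} = 0
G_A(24) = 0.
Stack B, S = {2, 5, 6, 7}:
G(0) = 0
G(1) = mex{} = 0
G(2) = mex{0} = 1
G(3) = mex{0} = 1
G(4) = mex{1} = 0
G(5) = mex{1,0} = 2
G(6) = mex{0,0,0} = 1
G(7) = mex{2,1,0,0} = 3
G(8) = mex{1,1,1,0} = 2
G(9) = mex{3,0,1,1} = 2
G(10) = mex{2,2,0,1} = 3
G(11) = mex{2,1,2,0} = 3
G(12) = mex{3,3,1,2} = 0
G(13) = mex{3,2,3,1} = 0
G(14) = mex{0,2,2,3} = 1
G(15) = mex{0,3,2,2} = 1
G(16) = mex{1,3,3,2} = 0
G(17) = mex{1,0,3,3} = 2
G(18) = mex{0,0,0,3} = 1
G(19) = mex{2,1,0,0} = 3
G(20) = mex{1,1,1,0} = 2
G(21) = mex{3,0,1,1} = 2
G(22) = mex{2,2,0,1} = 3
G(23) = mex{2,1,2,0} = 3
G(24) = mex{3,3,1,2} = 0
G_B(24) = 0.
Combined Grundy value = 0 ⊕ 0 = 0.
A winning move leaves total XOR = 0, i.e. changes one component's Grundy value g to g ⊕ X where X is the current total.
Stack A: target g' = 0⊕0 = 0, but every legal move changes the Grundy value (mex property), so 0 moves.
Stack B: target g' = 0⊕0 = 0, but every legal move changes the Grundy value (mex property), so 0 moves.

0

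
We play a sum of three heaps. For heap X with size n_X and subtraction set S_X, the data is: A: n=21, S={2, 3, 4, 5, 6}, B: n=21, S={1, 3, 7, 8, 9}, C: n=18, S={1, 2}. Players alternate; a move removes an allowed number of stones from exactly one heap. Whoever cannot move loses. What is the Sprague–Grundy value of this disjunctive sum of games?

3

Heap A, S = {2, 3, 4, 5, 6}:
G(0) = 0
G(1) = mex{} = 0
G(2) = mex{0} = 1
G(3) = mex{0,0} = 1
G(4) = mex{1,0,0} = 2
G(5) = mex{1,1,0,0} = 2
G(6) = mex{2,1,1,0,0} = 3
G(7) = mex{2,2,1,1,0} = 3
G(8) = mex{3,2,2,1,1} = 0
G(9) = mex{3,3,2,2,1} = 0
G(10) = mex{0,3,3,2,2} = 1
G(11) = mex{0,0,3,3,2} = 1
G(12) = mex{1,0,0,3,3} = 2
G(13) = mex{1,1,0,0,3} = 2
G(14) = mex{2,1,1,0,0} = 3
G(15) = mex{2,2,1,1,0} = 3
G(16) = mex{3,2,2,1,1} = 0
G(17) = mex{3,3,2,2,1} = 0
G(18) = mex{0,3,3,2,2} = 1
G(19) = mex{0,0,3,3,2} = 1
G(20) = mex{1,0,0,3,3} = 2
G(21) = mex{1,1,0,0,3} = 2
G_A(21) = 2.
Heap B, S = {1, 3, 7, 8, 9}:
G(0) = 0
G(1) = mex{0} = 1
G(2) = mex{1} = 0
G(3) = mex{0,0} = 1
G(4) = mex{1,1} = 0
G(5) = mex{0,0} = 1
G(6) = mex{1,1} = 0
G(7) = mex{0,0,0} = 1
G(8) = mex{1,1,1,0} = 2
G(9) = mex{2,0,0,1,0} = 3
G(10) = mex{3,1,1,0,1} = 2
G(11) = mex{2,2,0,1,0} = 3
G(12) = mex{3,3,1,0,1} = 2
G(13) = mex{2,2,0,1,0} = 3
G(14) = mex{3,3,1,0,1} = 2
G(15) = mex{2,2,2,1,0} = 3
G(16) = mex{3,3,3,2,1} = 0
G(17) = mex{0,2,2,3,2} = 1
G(18) = mex{1,3,3,2,3} = 0
G(19) = mex{0,0,2,3,2} = 1
G(20) = mex{1,1,3,2,3} = 0
G(21) = mex{0,0,2,3,2} = 1
G_B(21) = 1.
Heap C, S = {1, 2}:
n :  0  1  2  3  4  5  6  7  8  9 10 11 12 13 14 15 16 17 18
G :  0  1  2  0  1  2  0  1  2  0  1  2  0  1  2  0  1  2  0
G_C(18) = 0.
Combined Grundy value = 2 ⊕ 1 ⊕ 0 = 3.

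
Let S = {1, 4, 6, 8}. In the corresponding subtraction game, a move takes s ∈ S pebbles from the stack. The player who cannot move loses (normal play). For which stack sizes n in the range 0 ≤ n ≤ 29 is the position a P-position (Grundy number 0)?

0, 2, 5, 7, 12, 14, 17, 19, 24, 26, 29

G(0) = 0
G(1) = mex{0} = 1
G(2) = mex{1} = 0
G(3) = mex{0} = 1
G(4) = mex{1,0} = 2
G(5) = mex{2,1} = 0
G(6) = mex{0,0,0} = 1
G(7) = mex{1,1,1} = 0
G(8) = mex{0,2,0,0} = 1
G(9) = mex{1,0,1,1} = 2
G(10) = mex{2,1,2,0} = 3
G(11) = mex{3,0,0,1} = 2
G(12) = mex{2,1,1,2} = 0
G(13) = mex{0,2,0,0} = 1
G(14) = mex{1,3,1,1} = 0
G(15) = mex{0,2,2,0} = 1
G(16) = mex{1,0,3,1} = 2
G(17) = mex{2,1,2,2} = 0
G(18) = mex{0,0,0,3} = 1
G(19) = mex{1,1,1,2} = 0
G(20) = mex{0,2,0,0} = 1
G(21) = mex{1,0,1,1} = 2
G(22) = mex{2,1,2,0} = 3
G(23) = mex{3,0,0,1} = 2
G(24) = mex{2,1,1,2} = 0
G(25) = mex{0,2,0,0} = 1
G(26) = mex{1,3,1,1} = 0
G(27) = mex{0,2,2,0} = 1
G(28) = mex{1,0,3,1} = 2
G(29) = mex{2,1,2,2} = 0
P-positions are exactly the n with G(n) = 0.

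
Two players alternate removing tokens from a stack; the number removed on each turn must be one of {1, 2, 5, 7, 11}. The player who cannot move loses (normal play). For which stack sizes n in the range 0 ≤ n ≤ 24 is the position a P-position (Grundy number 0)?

n :  0  1  2  3  4  5  6  7  8  9 10 11 12 13 14 15 16 17 18 19 20 21 22 23 24
G :  0  1  2  0  1  2  0  1  2  0  1  2  0  1  2  0  1  2  0  1  2  0  1  2  0
P-positions are exactly the n with G(n) = 0.

0, 3, 6, 9, 12, 15, 18, 21, 24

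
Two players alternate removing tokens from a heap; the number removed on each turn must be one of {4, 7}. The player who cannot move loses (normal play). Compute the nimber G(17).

1

n :  0  1  2  3  4  5  6  7  8  9 10 11 12 13 14 15 16 17
G :  0  0  0  0  1  1  1  1  2  2  2  0  0  0  0  1  1  1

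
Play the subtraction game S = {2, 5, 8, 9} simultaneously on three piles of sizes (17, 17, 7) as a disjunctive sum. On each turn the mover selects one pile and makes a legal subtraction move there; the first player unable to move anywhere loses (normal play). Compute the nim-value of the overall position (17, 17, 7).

All piles use S = {2, 5, 8, 9}:
n :  0  1  2  3  4  5  6  7  8  9 10 11 12 13 14 15 16 17
G :  0  0  1  1  0  2  1  0  2  1  3  0  2  1  0  2  1  0
Pile A: G(17) = 0.
Pile B: G(17) = 0.
Pile C: G(7) = 0.
Combined Grundy value = 0 ⊕ 0 ⊕ 0 = 0.

0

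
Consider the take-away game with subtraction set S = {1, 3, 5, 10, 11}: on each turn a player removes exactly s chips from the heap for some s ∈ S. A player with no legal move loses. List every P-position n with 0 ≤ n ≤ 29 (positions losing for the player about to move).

G(0) = 0
G(1) = mex{0} = 1
G(2) = mex{1} = 0
G(3) = mex{0,0} = 1
G(4) = mex{1,1} = 0
G(5) = mex{0,0,0} = 1
G(6) = mex{1,1,1} = 0
G(7) = mex{0,0,0} = 1
G(8) = mex{1,1,1} = 0
G(9) = mex{0,0,0} = 1
G(10) = mex{1,1,1,0} = 2
G(11) = mex{2,0,0,1,0} = 3
G(12) = mex{3,1,1,0,1} = 2
G(13) = mex{2,2,0,1,0} = 3
G(14) = mex{3,3,1,0,1} = 2
G(15) = mex{2,2,2,1,0} = 3
G(16) = mex{3,3,3,0,1} = 2
G(17) = mex{2,2,2,1,0} = 3
G(18) = mex{3,3,3,0,1} = 2
G(19) = mex{2,2,2,1,0} = 3
G(20) = mex{3,3,3,2,1} = 0
G(21) = mex{0,2,2,3,2} = 1
G(22) = mex{1,3,3,2,3} = 0
G(23) = mex{0,0,2,3,2} = 1
G(24) = mex{1,1,3,2,3} = 0
G(25) = mex{0,0,0,3,2} = 1
G(26) = mex{1,1,1,2,3} = 0
G(27) = mex{0,0,0,3,2} = 1
G(28) = mex{1,1,1,2,3} = 0
G(29) = mex{0,0,0,3,2} = 1
P-positions are exactly the n with G(n) = 0.

0, 2, 4, 6, 8, 20, 22, 24, 26, 28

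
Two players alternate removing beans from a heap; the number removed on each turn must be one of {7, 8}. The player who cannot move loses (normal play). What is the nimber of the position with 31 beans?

G(0) = 0
G(1) = mex{} = 0
G(2) = mex{} = 0
G(3) = mex{} = 0
G(4) = mex{} = 0
G(5) = mex{} = 0
G(6) = mex{} = 0
G(7) = mex{0} = 1
G(8) = mex{0,0} = 1
G(9) = mex{0,0} = 1
G(10) = mex{0,0} = 1
G(11) = mex{0,0} = 1
G(12) = mex{0,0} = 1
G(13) = mex{0,0} = 1
G(14) = mex{1,0} = 2
G(15) = mex{1,1} = 0
G(16) = mex{1,1} = 0
G(17) = mex{1,1} = 0
G(18) = mex{1,1} = 0
G(19) = mex{1,1} = 0
G(20) = mex{1,1} = 0
G(21) = mex{2,1} = 0
G(22) = mex{0,2} = 1
G(23) = mex{0,0} = 1
G(24) = mex{0,0} = 1
G(25) = mex{0,0} = 1
G(26) = mex{0,0} = 1
G(27) = mex{0,0} = 1
G(28) = mex{0,0} = 1
G(29) = mex{1,0} = 2
G(30) = mex{1,1} = 0
G(31) = mex{1,1} = 0

0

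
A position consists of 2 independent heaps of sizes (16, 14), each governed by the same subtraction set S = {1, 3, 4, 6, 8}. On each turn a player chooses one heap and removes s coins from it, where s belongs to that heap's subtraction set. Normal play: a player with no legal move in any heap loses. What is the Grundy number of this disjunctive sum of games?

All heaps use S = {1, 3, 4, 6, 8}:
G(0) = 0
G(1) = mex{0} = 1
G(2) = mex{1} = 0
G(3) = mex{0,0} = 1
G(4) = mex{1,1,0} = 2
G(5) = mex{2,0,1} = 3
G(6) = mex{3,1,0,0} = 2
G(7) = mex{2,2,1,1} = 0
G(8) = mex{0,3,2,0,0} = 1
G(9) = mex{1,2,3,1,1} = 0
G(10) = mex{0,0,2,2,0} = 1
G(11) = mex{1,1,0,3,1} = 2
G(12) = mex{2,0,1,2,2} = 3
G(13) = mex{3,1,0,0,3} = 2
G(14) = mex{2,2,1,1,2} = 0
G(15) = mex{0,3,2,0,0} = 1
G(16) = mex{1,2,3,1,1} = 0
Heap A: G(16) = 0.
Heap B: G(14) = 0.
Combined Grundy value = 0 ⊕ 0 = 0.

0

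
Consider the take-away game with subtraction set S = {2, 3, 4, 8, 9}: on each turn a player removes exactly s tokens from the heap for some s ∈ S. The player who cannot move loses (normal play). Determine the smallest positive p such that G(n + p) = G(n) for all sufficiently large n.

6

G(0) = 0
G(1) = mex{} = 0
G(2) = mex{0} = 1
G(3) = mex{0,0} = 1
G(4) = mex{1,0,0} = 2
G(5) = mex{1,1,0} = 2
G(6) = mex{2,1,1} = 0
G(7) = mex{2,2,1} = 0
G(8) = mex{0,2,2,0} = 1
G(9) = mex{0,0,2,0,0} = 1
G(10) = mex{1,0,0,1,0} = 2
G(11) = mex{1,1,0,1,1} = 2
G(12) = mex{2,1,1,2,1} = 0
G(13) = mex{2,2,1,2,2} = 0
G(14) = mex{0,2,2,0,2} = 1
G(15) = mex{0,0,2,0,0} = 1
G(16) = mex{1,0,0,1,0} = 2
G(n+6) = G(n) holds for n = 0,…,8 (a full window of length max(S) = 9), so the sequence is purely periodic with period 6.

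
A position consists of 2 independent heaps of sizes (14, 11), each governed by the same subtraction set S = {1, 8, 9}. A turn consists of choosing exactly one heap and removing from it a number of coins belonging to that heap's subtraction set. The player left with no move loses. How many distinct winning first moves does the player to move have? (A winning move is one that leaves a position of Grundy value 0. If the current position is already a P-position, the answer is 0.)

All heaps use S = {1, 8, 9}:
n :  0  1  2  3  4  5  6  7  8  9 10 11 12 13 14
G :  0  1  0  1  0  1  0  1  2  3  2  3  2  3  2
Heap A: G(14) = 2.
Heap B: G(11) = 3.
Combined Grundy value = 2 ⊕ 3 = 1.
A winning move leaves total XOR = 0, i.e. changes one component's Grundy value g to g ⊕ X where X is the current total.
Heap A: need g' = 2⊕1 = 3. Options: 14−1→G=3, 14−8→G=0, 14−9→G=1. Hits: 1.
Heap B: need g' = 3⊕1 = 2. Options: 11−1→G=2, 11−8→G=1, 11−9→G=0. Hits: 1.

2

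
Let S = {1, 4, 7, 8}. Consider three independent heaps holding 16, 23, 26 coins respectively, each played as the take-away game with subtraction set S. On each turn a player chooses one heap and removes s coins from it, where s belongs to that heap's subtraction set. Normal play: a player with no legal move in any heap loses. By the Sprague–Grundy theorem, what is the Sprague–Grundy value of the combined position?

All heaps use S = {1, 4, 7, 8}:
G(0) = 0
G(1) = mex{0} = 1
G(2) = mex{1} = 0
G(3) = mex{0} = 1
G(4) = mex{1,0} = 2
G(5) = mex{2,1} = 0
G(6) = mex{0,0} = 1
G(7) = mex{1,1,0} = 2
G(8) = mex{2,2,1,0} = 3
G(9) = mex{3,0,0,1} = 2
G(10) = mex{2,1,1,0} = 3
G(11) = mex{3,2,2,1} = 0
G(12) = mex{0,3,0,2} = 1
G(13) = mex{1,2,1,0} = 3
G(14) = mex{3,3,2,1} = 0
G(15) = mex{0,0,3,2} = 1
G(16) = mex{1,1,2,3} = 0
G(17) = mex{0,3,3,2} = 1
G(18) = mex{1,0,0,3} = 2
G(19) = mex{2,1,1,0} = 3
G(20) = mex{3,0,3,1} = 2
G(21) = mex{2,1,0,3} = 4
G(22) = mex{4,2,1,0} = 3
G(23) = mex{3,3,0,1} = 2
G(24) = mex{2,2,1,0} = 3
G(25) = mex{3,4,2,1} = 0
G(26) = mex{0,3,3,2} = 1
Heap A: G(16) = 0.
Heap B: G(23) = 2.
Heap C: G(26) = 1.
Combined Grundy value = 0 ⊕ 2 ⊕ 1 = 3.

3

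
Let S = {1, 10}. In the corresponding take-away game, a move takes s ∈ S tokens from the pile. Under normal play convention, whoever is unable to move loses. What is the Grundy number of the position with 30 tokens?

0

G(0) = 0
G(1) = mex{0} = 1
G(2) = mex{1} = 0
G(3) = mex{0} = 1
G(4) = mex{1} = 0
G(5) = mex{0} = 1
G(6) = mex{1} = 0
G(7) = mex{0} = 1
G(8) = mex{1} = 0
G(9) = mex{0} = 1
G(10) = mex{1,0} = 2
G(11) = mex{2,1} = 0
G(12) = mex{0,0} = 1
G(13) = mex{1,1} = 0
G(14) = mex{0,0} = 1
G(15) = mex{1,1} = 0
G(16) = mex{0,0} = 1
G(17) = mex{1,1} = 0
G(18) = mex{0,0} = 1
G(19) = mex{1,1} = 0
G(20) = mex{0,2} = 1
G(21) = mex{1,0} = 2
G(22) = mex{2,1} = 0
G(23) = mex{0,0} = 1
G(24) = mex{1,1} = 0
G(25) = mex{0,0} = 1
G(26) = mex{1,1} = 0
G(27) = mex{0,0} = 1
G(28) = mex{1,1} = 0
G(29) = mex{0,0} = 1
G(30) = mex{1,1} = 0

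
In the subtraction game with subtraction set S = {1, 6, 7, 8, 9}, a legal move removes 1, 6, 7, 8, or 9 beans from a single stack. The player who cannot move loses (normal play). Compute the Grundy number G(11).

n :  0  1  2  3  4  5  6  7  8  9 10 11
G :  0  1  0  1  0  1  2  3  2  3  2  3

3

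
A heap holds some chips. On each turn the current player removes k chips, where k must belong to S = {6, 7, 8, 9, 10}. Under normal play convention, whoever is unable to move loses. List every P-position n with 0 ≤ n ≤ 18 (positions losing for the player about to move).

G(0) = 0
G(1) = mex{} = 0
G(2) = mex{} = 0
G(3) = mex{} = 0
G(4) = mex{} = 0
G(5) = mex{} = 0
G(6) = mex{0} = 1
G(7) = mex{0,0} = 1
G(8) = mex{0,0,0} = 1
G(9) = mex{0,0,0,0} = 1
G(10) = mex{0,0,0,0,0} = 1
G(11) = mex{0,0,0,0,0} = 1
G(12) = mex{1,0,0,0,0} = 2
G(13) = mex{1,1,0,0,0} = 2
G(14) = mex{1,1,1,0,0} = 2
G(15) = mex{1,1,1,1,0} = 2
G(16) = mex{1,1,1,1,1} = 0
G(17) = mex{1,1,1,1,1} = 0
G(18) = mex{2,1,1,1,1} = 0
P-positions are exactly the n with G(n) = 0.

0, 1, 2, 3, 4, 5, 16, 17, 18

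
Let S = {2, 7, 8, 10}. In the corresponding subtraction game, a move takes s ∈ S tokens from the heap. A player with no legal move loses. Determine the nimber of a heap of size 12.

n :  0  1  2  3  4  5  6  7  8  9 10 11 12
G :  0  0  1  1  0  0  1  1  2  2  3  3  2

2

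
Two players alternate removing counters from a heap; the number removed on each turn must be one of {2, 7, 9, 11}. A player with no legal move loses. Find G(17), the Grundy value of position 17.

n :  0  1  2  3  4  5  6  7  8  9 10 11 12 13 14 15 16 17
G :  0  0  1  1  0  0  1  1  2  2  3  3  2  2  3  3  4  0

0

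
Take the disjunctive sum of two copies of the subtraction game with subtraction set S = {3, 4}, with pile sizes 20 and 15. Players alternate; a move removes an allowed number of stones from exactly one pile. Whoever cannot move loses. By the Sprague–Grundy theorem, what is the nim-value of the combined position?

All piles use S = {3, 4}:
n :  0  1  2  3  4  5  6  7  8  9 10 11 12 13 14 15 16 17 18 19 20
G :  0  0  0  1  1  1  2  0  0  0  1  1  1  2  0  0  0  1  1  1  2
Pile A: G(20) = 2.
Pile B: G(15) = 0.
Combined Grundy value = 2 ⊕ 0 = 2.

2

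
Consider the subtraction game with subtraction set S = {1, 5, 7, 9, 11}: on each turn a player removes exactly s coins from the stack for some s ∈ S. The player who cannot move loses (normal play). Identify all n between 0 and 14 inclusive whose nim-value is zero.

G(0) = 0
G(1) = mex{0} = 1
G(2) = mex{1} = 0
G(3) = mex{0} = 1
G(4) = mex{1} = 0
G(5) = mex{0,0} = 1
G(6) = mex{1,1} = 0
G(7) = mex{0,0,0} = 1
G(8) = mex{1,1,1} = 0
G(9) = mex{0,0,0,0} = 1
G(10) = mex{1,1,1,1} = 0
G(11) = mex{0,0,0,0,0} = 1
G(12) = mex{1,1,1,1,1} = 0
G(13) = mex{0,0,0,0,0} = 1
G(14) = mex{1,1,1,1,1} = 0
P-positions are exactly the n with G(n) = 0.

0, 2, 4, 6, 8, 10, 12, 14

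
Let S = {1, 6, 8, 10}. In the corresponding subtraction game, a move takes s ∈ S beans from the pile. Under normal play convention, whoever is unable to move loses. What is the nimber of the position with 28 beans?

1

n :  0  1  2  3  4  5  6  7  8  9 10 11 12 13 14 15 16 17 18 19 20 21 22 23 24 25 26 27 28
G :  0  1  0  1  0  1  2  0  1  0  1  0  1  2  3  2  0  1  0  1  0  1  2  0  1  0  1  0  1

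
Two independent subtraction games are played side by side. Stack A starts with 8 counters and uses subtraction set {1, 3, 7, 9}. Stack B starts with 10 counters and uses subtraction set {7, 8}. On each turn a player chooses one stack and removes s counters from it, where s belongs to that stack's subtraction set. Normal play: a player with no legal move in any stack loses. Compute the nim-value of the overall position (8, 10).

Stack A, S = {1, 3, 7, 9}:
G(0) = 0
G(1) = mex{0} = 1
G(2) = mex{1} = 0
G(3) = mex{0,0} = 1
G(4) = mex{1,1} = 0
G(5) = mex{0,0} = 1
G(6) = mex{1,1} = 0
G(7) = mex{0,0,0} = 1
G(8) = mex{1,1,1} = 0
G_A(8) = 0.
Stack B, S = {7, 8}:
n :  0  1  2  3  4  5  6  7  8  9 10
G :  0  0  0  0  0  0  0  1  1  1  1
G_B(10) = 1.
Combined Grundy value = 0 ⊕ 1 = 1.

1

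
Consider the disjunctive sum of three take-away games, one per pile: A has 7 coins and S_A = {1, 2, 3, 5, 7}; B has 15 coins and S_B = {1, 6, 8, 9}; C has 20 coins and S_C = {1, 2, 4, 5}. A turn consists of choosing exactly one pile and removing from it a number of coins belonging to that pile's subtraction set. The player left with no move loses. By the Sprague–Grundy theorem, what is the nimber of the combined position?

Pile A, S = {1, 2, 3, 5, 7}:
n : 0 1 2 3 4 5 6 7
G : 0 1 2 3 0 1 2 3
G_A(7) = 3.
Pile B, S = {1, 6, 8, 9}:
n :  0  1  2  3  4  5  6  7  8  9 10 11 12 13 14 15
G :  0  1  0  1  0  1  2  0  1  2  3  2  3  2  0  1
G_B(15) = 1.
Pile C, S = {1, 2, 4, 5}:
n :  0  1  2  3  4  5  6  7  8  9 10 11 12 13 14 15 16 17 18 19 20
G :  0  1  2  0  1  2  0  1  2  0  1  2  0  1  2  0  1  2  0  1  2
G_C(20) = 2.
Combined Grundy value = 3 ⊕ 1 ⊕ 2 = 0.

0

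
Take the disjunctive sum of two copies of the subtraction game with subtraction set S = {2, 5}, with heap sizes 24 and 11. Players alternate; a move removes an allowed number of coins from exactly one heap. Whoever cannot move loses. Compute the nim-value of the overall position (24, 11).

1

All heaps use S = {2, 5}:
n :  0  1  2  3  4  5  6  7  8  9 10 11 12 13 14 15 16 17 18 19 20 21 22 23 24
G :  0  0  1  1  0  2  1  0  0  1  1  0  2  1  0  0  1  1  0  2  1  0  0  1  1
Heap A: G(24) = 1.
Heap B: G(11) = 0.
Combined Grundy value = 1 ⊕ 0 = 1.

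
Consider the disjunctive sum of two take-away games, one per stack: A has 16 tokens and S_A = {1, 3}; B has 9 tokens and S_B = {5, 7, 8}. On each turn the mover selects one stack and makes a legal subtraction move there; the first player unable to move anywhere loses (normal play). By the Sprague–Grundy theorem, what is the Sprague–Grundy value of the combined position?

1

Stack A, S = {1, 3}:
n :  0  1  2  3  4  5  6  7  8  9 10 11 12 13 14 15 16
G :  0  1  0  1  0  1  0  1  0  1  0  1  0  1  0  1  0
G_A(16) = 0.
Stack B, S = {5, 7, 8}:
n : 0 1 2 3 4 5 6 7 8 9
G : 0 0 0 0 0 1 1 1 1 1
G_B(9) = 1.
Combined Grundy value = 0 ⊕ 1 = 1.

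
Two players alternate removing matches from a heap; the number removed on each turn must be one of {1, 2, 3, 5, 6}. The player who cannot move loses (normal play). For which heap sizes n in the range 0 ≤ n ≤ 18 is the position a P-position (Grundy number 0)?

n :  0  1  2  3  4  5  6  7  8  9 10 11 12 13 14 15 16 17 18
G :  0  1  2  3  0  1  2  3  0  1  2  3  0  1  2  3  0  1  2
P-positions are exactly the n with G(n) = 0.

0, 4, 8, 12, 16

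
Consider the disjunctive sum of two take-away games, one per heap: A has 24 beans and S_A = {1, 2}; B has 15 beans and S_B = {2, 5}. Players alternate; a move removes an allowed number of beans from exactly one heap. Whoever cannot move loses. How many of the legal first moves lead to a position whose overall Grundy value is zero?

0

Heap A, S = {1, 2}:
n :  0  1  2  3  4  5  6  7  8  9 10 11 12 13 14 15 16 17 18 19 20 21 22 23 24
G :  0  1  2  0  1  2  0  1  2  0  1  2  0  1  2  0  1  2  0  1  2  0  1  2  0
G_A(24) = 0.
Heap B, S = {2, 5}:
G(0) = 0
G(1) = mex{} = 0
G(2) = mex{0} = 1
G(3) = mex{0} = 1
G(4) = mex{1} = 0
G(5) = mex{1,0} = 2
G(6) = mex{0,0} = 1
G(7) = mex{2,1} = 0
G(8) = mex{1,1} = 0
G(9) = mex{0,0} = 1
G(10) = mex{0,2} = 1
G(11) = mex{1,1} = 0
G(12) = mex{1,0} = 2
G(13) = mex{0,0} = 1
G(14) = mex{2,1} = 0
G(15) = mex{1,1} = 0
G_B(15) = 0.
Combined Grundy value = 0 ⊕ 0 = 0.
A winning move leaves total XOR = 0, i.e. changes one component's Grundy value g to g ⊕ X where X is the current total.
Heap A: target g' = 0⊕0 = 0, but every legal move changes the Grundy value (mex property), so 0 moves.
Heap B: target g' = 0⊕0 = 0, but every legal move changes the Grundy value (mex property), so 0 moves.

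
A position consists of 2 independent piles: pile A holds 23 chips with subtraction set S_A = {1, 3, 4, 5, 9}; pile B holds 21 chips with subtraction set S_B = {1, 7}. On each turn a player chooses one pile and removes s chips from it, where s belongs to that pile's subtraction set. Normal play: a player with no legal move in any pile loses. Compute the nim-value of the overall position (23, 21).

2

Pile A, S = {1, 3, 4, 5, 9}:
n :  0  1  2  3  4  5  6  7  8  9 10 11 12 13 14 15 16 17 18 19 20 21 22 23
G :  0  1  0  1  2  3  2  3  0  1  0  1  2  3  2  3  0  1  0  1  2  3  2  3
G_A(23) = 3.
Pile B, S = {1, 7}:
n :  0  1  2  3  4  5  6  7  8  9 10 11 12 13 14 15 16 17 18 19 20 21
G :  0  1  0  1  0  1  0  1  0  1  0  1  0  1  0  1  0  1  0  1  0  1
G_B(21) = 1.
Combined Grundy value = 3 ⊕ 1 = 2.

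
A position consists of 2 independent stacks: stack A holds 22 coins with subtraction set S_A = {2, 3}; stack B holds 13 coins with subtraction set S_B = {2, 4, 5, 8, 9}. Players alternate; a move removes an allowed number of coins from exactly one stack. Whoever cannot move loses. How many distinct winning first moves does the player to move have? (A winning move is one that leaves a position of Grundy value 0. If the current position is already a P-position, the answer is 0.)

Stack A, S = {2, 3}:
n :  0  1  2  3  4  5  6  7  8  9 10 11 12 13 14 15 16 17 18 19 20 21 22
G :  0  0  1  1  2  0  0  1  1  2  0  0  1  1  2  0  0  1  1  2  0  0  1
G_A(22) = 1.
Stack B, S = {2, 4, 5, 8, 9}:
G(0) = 0
G(1) = mex{} = 0
G(2) = mex{0} = 1
G(3) = mex{0} = 1
G(4) = mex{1,0} = 2
G(5) = mex{1,0,0} = 2
G(6) = mex{2,1,0} = 3
G(7) = mex{2,1,1} = 0
G(8) = mex{3,2,1,0} = 4
G(9) = mex{0,2,2,0,0} = 1
G(10) = mex{4,3,2,1,0} = 5
G(11) = mex{1,0,3,1,1} = 2
G(12) = mex{5,4,0,2,1} = 3
G(13) = mex{2,1,4,2,2} = 0
G_B(13) = 0.
Combined Grundy value = 1 ⊕ 0 = 1.
A winning move leaves total XOR = 0, i.e. changes one component's Grundy value g to g ⊕ X where X is the current total.
Stack A: need g' = 1⊕1 = 0. Options: 22−2→G=0, 22−3→G=2. Hits: 1.
Stack B: need g' = 0⊕1 = 1. Options: 13−2→G=2, 13−4→G=1, 13−5→G=4, 13−8→G=2, 13−9→G=2. Hits: 1.

2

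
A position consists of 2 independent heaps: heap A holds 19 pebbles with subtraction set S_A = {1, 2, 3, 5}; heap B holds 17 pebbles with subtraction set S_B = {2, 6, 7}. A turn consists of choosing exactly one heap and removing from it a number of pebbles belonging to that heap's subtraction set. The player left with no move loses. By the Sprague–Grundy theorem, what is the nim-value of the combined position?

3

Heap A, S = {1, 2, 3, 5}:
G(0) = 0
G(1) = mex{0} = 1
G(2) = mex{1,0} = 2
G(3) = mex{2,1,0} = 3
G(4) = mex{3,2,1} = 0
G(5) = mex{0,3,2,0} = 1
G(6) = mex{1,0,3,1} = 2
G(7) = mex{2,1,0,2} = 3
G(8) = mex{3,2,1,3} = 0
G(9) = mex{0,3,2,0} = 1
G(10) = mex{1,0,3,1} = 2
G(11) = mex{2,1,0,2} = 3
G(12) = mex{3,2,1,3} = 0
G(13) = mex{0,3,2,0} = 1
G(14) = mex{1,0,3,1} = 2
G(15) = mex{2,1,0,2} = 3
G(16) = mex{3,2,1,3} = 0
G(17) = mex{0,3,2,0} = 1
G(18) = mex{1,0,3,1} = 2
G(19) = mex{2,1,0,2} = 3
G_A(19) = 3.
Heap B, S = {2, 6, 7}:
G(0) = 0
G(1) = mex{} = 0
G(2) = mex{0} = 1
G(3) = mex{0} = 1
G(4) = mex{1} = 0
G(5) = mex{1} = 0
G(6) = mex{0,0} = 1
G(7) = mex{0,0,0} = 1
G(8) = mex{1,1,0} = 2
G(9) = mex{1,1,1} = 0
G(10) = mex{2,0,1} = 3
G(11) = mex{0,0,0} = 1
G(12) = mex{3,1,0} = 2
G(13) = mex{1,1,1} = 0
G(14) = mex{2,2,1} = 0
G(15) = mex{0,0,2} = 1
G(16) = mex{0,3,0} = 1
G(17) = mex{1,1,3} = 0
G_B(17) = 0.
Combined Grundy value = 3 ⊕ 0 = 3.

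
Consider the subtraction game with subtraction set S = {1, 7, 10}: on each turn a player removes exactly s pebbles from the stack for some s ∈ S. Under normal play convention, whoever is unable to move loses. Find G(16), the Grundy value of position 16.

n :  0  1  2  3  4  5  6  7  8  9 10 11 12 13 14 15 16
G :  0  1  0  1  0  1  0  1  0  1  2  3  2  3  2  3  2

2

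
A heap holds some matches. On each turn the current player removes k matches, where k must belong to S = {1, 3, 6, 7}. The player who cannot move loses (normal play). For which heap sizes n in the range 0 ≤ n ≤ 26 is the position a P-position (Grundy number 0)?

0, 2, 4, 12, 14, 16, 24, 26

n :  0  1  2  3  4  5  6  7  8  9 10 11 12 13 14 15 16 17 18 19 20 21 22 23 24 25 26
G :  0  1  0  1  0  1  2  3  2  3  2  3  0  1  0  1  0  1  2  3  2  3  2  3  0  1  0
P-positions are exactly the n with G(n) = 0.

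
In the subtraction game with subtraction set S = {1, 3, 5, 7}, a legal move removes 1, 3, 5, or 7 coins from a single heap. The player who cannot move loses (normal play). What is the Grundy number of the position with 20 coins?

n :  0  1  2  3  4  5  6  7  8  9 10 11 12 13 14 15 16 17 18 19 20
G :  0  1  0  1  0  1  0  1  0  1  0  1  0  1  0  1  0  1  0  1  0

0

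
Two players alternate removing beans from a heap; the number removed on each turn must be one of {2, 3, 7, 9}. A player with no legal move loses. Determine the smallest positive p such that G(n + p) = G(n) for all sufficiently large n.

16

n :  0  1  2  3  4  5  6  7  8  9 10 11 12 13 14 15 16 17 18 19 20 21 22 23 24 25 26 27 28 29 30 31 32 33
G :  0  0  1  1  2  0  0  1  1  2  2  0  3  1  2  2  0  0  1  1  2  0  0  1  1  2  2  0  3  1  2  2  0  0
G(n+16) = G(n) holds for n = 0,…,8 (a full window of length max(S) = 9), so the sequence is purely periodic with period 16.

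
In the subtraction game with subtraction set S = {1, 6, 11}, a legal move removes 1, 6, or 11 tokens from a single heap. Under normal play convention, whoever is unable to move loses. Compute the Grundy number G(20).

1

G(0) = 0
G(1) = mex{0} = 1
G(2) = mex{1} = 0
G(3) = mex{0} = 1
G(4) = mex{1} = 0
G(5) = mex{0} = 1
G(6) = mex{1,0} = 2
G(7) = mex{2,1} = 0
G(8) = mex{0,0} = 1
G(9) = mex{1,1} = 0
G(10) = mex{0,0} = 1
G(11) = mex{1,1,0} = 2
G(12) = mex{2,2,1} = 0
G(13) = mex{0,0,0} = 1
G(14) = mex{1,1,1} = 0
G(15) = mex{0,0,0} = 1
G(16) = mex{1,1,1} = 0
G(17) = mex{0,2,2} = 1
G(18) = mex{1,0,0} = 2
G(19) = mex{2,1,1} = 0
G(20) = mex{0,0,0} = 1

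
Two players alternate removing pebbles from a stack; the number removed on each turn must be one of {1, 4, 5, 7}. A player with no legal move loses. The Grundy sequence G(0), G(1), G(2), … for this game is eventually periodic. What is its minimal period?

G(0) = 0
G(1) = mex{0} = 1
G(2) = mex{1} = 0
G(3) = mex{0} = 1
G(4) = mex{1,0} = 2
G(5) = mex{2,1,0} = 3
G(6) = mex{3,0,1} = 2
G(7) = mex{2,1,0,0} = 3
G(8) = mex{3,2,1,1} = 0
G(9) = mex{0,3,2,0} = 1
G(10) = mex{1,2,3,1} = 0
G(11) = mex{0,3,2,2} = 1
G(12) = mex{1,0,3,3} = 2
G(13) = mex{2,1,0,2} = 3
G(14) = mex{3,0,1,3} = 2
G(15) = mex{2,1,0,0} = 3
G(16) = mex{3,2,1,1} = 0
G(17) = mex{0,3,2,0} = 1
G(n+8) = G(n) holds for n = 0,…,6 (a full window of length max(S) = 7), so the sequence is purely periodic with period 8.

8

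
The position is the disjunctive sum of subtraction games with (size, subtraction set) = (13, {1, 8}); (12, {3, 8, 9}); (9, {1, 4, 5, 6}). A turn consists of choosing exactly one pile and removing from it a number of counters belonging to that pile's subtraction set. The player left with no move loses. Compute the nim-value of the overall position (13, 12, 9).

0

Pile A, S = {1, 8}:
G(0) = 0
G(1) = mex{0} = 1
G(2) = mex{1} = 0
G(3) = mex{0} = 1
G(4) = mex{1} = 0
G(5) = mex{0} = 1
G(6) = mex{1} = 0
G(7) = mex{0} = 1
G(8) = mex{1,0} = 2
G(9) = mex{2,1} = 0
G(10) = mex{0,0} = 1
G(11) = mex{1,1} = 0
G(12) = mex{0,0} = 1
G(13) = mex{1,1} = 0
G_A(13) = 0.
Pile B, S = {3, 8, 9}:
G(0) = 0
G(1) = mex{} = 0
G(2) = mex{} = 0
G(3) = mex{0} = 1
G(4) = mex{0} = 1
G(5) = mex{0} = 1
G(6) = mex{1} = 0
G(7) = mex{1} = 0
G(8) = mex{1,0} = 2
G(9) = mex{0,0,0} = 1
G(10) = mex{0,0,0} = 1
G(11) = mex{2,1,0} = 3
G(12) = mex{1,1,1} = 0
G_B(12) = 0.
Pile C, S = {1, 4, 5, 6}:
n : 0 1 2 3 4 5 6 7 8 9
G : 0 1 0 1 2 3 2 3 4 0
G_C(9) = 0.
Combined Grundy value = 0 ⊕ 0 ⊕ 0 = 0.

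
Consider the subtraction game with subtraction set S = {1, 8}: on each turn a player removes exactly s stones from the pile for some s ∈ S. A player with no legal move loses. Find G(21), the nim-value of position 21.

1

n :  0  1  2  3  4  5  6  7  8  9 10 11 12 13 14 15 16 17 18 19 20 21
G :  0  1  0  1  0  1  0  1  2  0  1  0  1  0  1  0  1  2  0  1  0  1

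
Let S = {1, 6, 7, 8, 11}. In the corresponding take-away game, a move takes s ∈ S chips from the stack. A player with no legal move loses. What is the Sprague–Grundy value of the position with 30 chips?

0

G(0) = 0
G(1) = mex{0} = 1
G(2) = mex{1} = 0
G(3) = mex{0} = 1
G(4) = mex{1} = 0
G(5) = mex{0} = 1
G(6) = mex{1,0} = 2
G(7) = mex{2,1,0} = 3
G(8) = mex{3,0,1,0} = 2
G(9) = mex{2,1,0,1} = 3
G(10) = mex{3,0,1,0} = 2
G(11) = mex{2,1,0,1,0} = 3
G(12) = mex{3,2,1,0,1} = 4
G(13) = mex{4,3,2,1,0} = 5
G(14) = mex{5,2,3,2,1} = 0
G(15) = mex{0,3,2,3,0} = 1
G(16) = mex{1,2,3,2,1} = 0
G(17) = mex{0,3,2,3,2} = 1
G(18) = mex{1,4,3,2,3} = 0
G(19) = mex{0,5,4,3,2} = 1
G(20) = mex{1,0,5,4,3} = 2
G(21) = mex{2,1,0,5,2} = 3
G(22) = mex{3,0,1,0,3} = 2
G(23) = mex{2,1,0,1,4} = 3
G(24) = mex{3,0,1,0,5} = 2
G(25) = mex{2,1,0,1,0} = 3
G(26) = mex{3,2,1,0,1} = 4
G(27) = mex{4,3,2,1,0} = 5
G(28) = mex{5,2,3,2,1} = 0
G(29) = mex{0,3,2,3,0} = 1
G(30) = mex{1,2,3,2,1} = 0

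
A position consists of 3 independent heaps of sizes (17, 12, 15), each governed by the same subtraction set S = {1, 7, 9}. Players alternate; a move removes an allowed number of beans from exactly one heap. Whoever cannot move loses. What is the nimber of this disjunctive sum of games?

0

All heaps use S = {1, 7, 9}:
n :  0  1  2  3  4  5  6  7  8  9 10 11 12 13 14 15 16 17
G :  0  1  0  1  0  1  0  1  0  1  0  1  0  1  0  1  0  1
Heap A: G(17) = 1.
Heap B: G(12) = 0.
Heap C: G(15) = 1.
Combined Grundy value = 1 ⊕ 0 ⊕ 1 = 0.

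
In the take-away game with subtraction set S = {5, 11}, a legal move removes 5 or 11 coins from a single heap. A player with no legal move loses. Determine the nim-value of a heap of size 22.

n :  0  1  2  3  4  5  6  7  8  9 10 11 12 13 14 15 16 17 18 19 20 21 22
G :  0  0  0  0  0  1  1  1  1  1  0  2  2  2  2  1  0  0  0  0  0  1  1

1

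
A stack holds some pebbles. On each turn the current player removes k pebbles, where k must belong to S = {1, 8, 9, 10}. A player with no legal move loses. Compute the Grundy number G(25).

2

n :  0  1  2  3  4  5  6  7  8  9 10 11 12 13 14 15 16 17 18 19 20 21 22 23 24 25
G :  0  1  0  1  0  1  0  1  2  3  2  3  2  3  2  3  4  0  1  0  1  0  1  0  1  2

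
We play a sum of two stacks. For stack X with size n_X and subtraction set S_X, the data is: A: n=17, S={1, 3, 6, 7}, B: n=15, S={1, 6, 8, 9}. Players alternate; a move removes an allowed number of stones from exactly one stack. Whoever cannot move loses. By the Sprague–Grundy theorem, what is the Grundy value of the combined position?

0

Stack A, S = {1, 3, 6, 7}:
G(0) = 0
G(1) = mex{0} = 1
G(2) = mex{1} = 0
G(3) = mex{0,0} = 1
G(4) = mex{1,1} = 0
G(5) = mex{0,0} = 1
G(6) = mex{1,1,0} = 2
G(7) = mex{2,0,1,0} = 3
G(8) = mex{3,1,0,1} = 2
G(9) = mex{2,2,1,0} = 3
G(10) = mex{3,3,0,1} = 2
G(11) = mex{2,2,1,0} = 3
G(12) = mex{3,3,2,1} = 0
G(13) = mex{0,2,3,2} = 1
G(14) = mex{1,3,2,3} = 0
G(15) = mex{0,0,3,2} = 1
G(16) = mex{1,1,2,3} = 0
G(17) = mex{0,0,3,2} = 1
G_A(17) = 1.
Stack B, S = {1, 6, 8, 9}:
G(0) = 0
G(1) = mex{0} = 1
G(2) = mex{1} = 0
G(3) = mex{0} = 1
G(4) = mex{1} = 0
G(5) = mex{0} = 1
G(6) = mex{1,0} = 2
G(7) = mex{2,1} = 0
G(8) = mex{0,0,0} = 1
G(9) = mex{1,1,1,0} = 2
G(10) = mex{2,0,0,1} = 3
G(11) = mex{3,1,1,0} = 2
G(12) = mex{2,2,0,1} = 3
G(13) = mex{3,0,1,0} = 2
G(14) = mex{2,1,2,1} = 0
G(15) = mex{0,2,0,2} = 1
G_B(15) = 1.
Combined Grundy value = 1 ⊕ 1 = 0.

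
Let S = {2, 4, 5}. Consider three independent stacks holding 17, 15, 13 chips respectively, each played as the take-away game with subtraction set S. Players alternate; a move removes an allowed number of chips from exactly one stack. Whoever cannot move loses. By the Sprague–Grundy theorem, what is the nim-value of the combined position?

All stacks use S = {2, 4, 5}:
n :  0  1  2  3  4  5  6  7  8  9 10 11 12 13 14 15 16 17
G :  0  0  1  1  2  2  3  0  0  1  1  2  2  3  0  0  1  1
Stack A: G(17) = 1.
Stack B: G(15) = 0.
Stack C: G(13) = 3.
Combined Grundy value = 1 ⊕ 0 ⊕ 3 = 2.

2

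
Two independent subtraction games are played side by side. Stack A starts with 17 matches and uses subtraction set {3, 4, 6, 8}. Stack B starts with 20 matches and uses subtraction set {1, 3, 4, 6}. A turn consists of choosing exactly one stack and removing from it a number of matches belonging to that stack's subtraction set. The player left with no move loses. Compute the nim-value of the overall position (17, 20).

0

Stack A, S = {3, 4, 6, 8}:
n :  0  1  2  3  4  5  6  7  8  9 10 11 12 13 14 15 16 17
G :  0  0  0  1  1  1  2  2  2  3  3  0  0  0  1  1  1  2
G_A(17) = 2.
Stack B, S = {1, 3, 4, 6}:
n :  0  1  2  3  4  5  6  7  8  9 10 11 12 13 14 15 16 17 18 19 20
G :  0  1  0  1  2  3  2  0  1  0  1  2  3  2  0  1  0  1  2  3  2
G_B(20) = 2.
Combined Grundy value = 2 ⊕ 2 = 0.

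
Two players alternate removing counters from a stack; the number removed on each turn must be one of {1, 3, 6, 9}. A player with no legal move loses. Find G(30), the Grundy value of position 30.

G(0) = 0
G(1) = mex{0} = 1
G(2) = mex{1} = 0
G(3) = mex{0,0} = 1
G(4) = mex{1,1} = 0
G(5) = mex{0,0} = 1
G(6) = mex{1,1,0} = 2
G(7) = mex{2,0,1} = 3
G(8) = mex{3,1,0} = 2
G(9) = mex{2,2,1,0} = 3
G(10) = mex{3,3,0,1} = 2
G(11) = mex{2,2,1,0} = 3
G(12) = mex{3,3,2,1} = 0
G(13) = mex{0,2,3,0} = 1
G(14) = mex{1,3,2,1} = 0
G(15) = mex{0,0,3,2} = 1
G(16) = mex{1,1,2,3} = 0
G(17) = mex{0,0,3,2} = 1
G(18) = mex{1,1,0,3} = 2
G(19) = mex{2,0,1,2} = 3
G(20) = mex{3,1,0,3} = 2
G(21) = mex{2,2,1,0} = 3
G(22) = mex{3,3,0,1} = 2
G(23) = mex{2,2,1,0} = 3
G(24) = mex{3,3,2,1} = 0
G(25) = mex{0,2,3,0} = 1
G(26) = mex{1,3,2,1} = 0
G(27) = mex{0,0,3,2} = 1
G(28) = mex{1,1,2,3} = 0
G(29) = mex{0,0,3,2} = 1
G(30) = mex{1,1,0,3} = 2

2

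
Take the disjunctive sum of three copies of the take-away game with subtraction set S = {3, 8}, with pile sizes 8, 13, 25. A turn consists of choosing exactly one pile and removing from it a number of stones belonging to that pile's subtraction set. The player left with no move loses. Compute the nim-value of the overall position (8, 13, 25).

3

All piles use S = {3, 8}:
G(0) = 0
G(1) = mex{} = 0
G(2) = mex{} = 0
G(3) = mex{0} = 1
G(4) = mex{0} = 1
G(5) = mex{0} = 1
G(6) = mex{1} = 0
G(7) = mex{1} = 0
G(8) = mex{1,0} = 2
G(9) = mex{0,0} = 1
G(10) = mex{0,0} = 1
G(11) = mex{2,1} = 0
G(12) = mex{1,1} = 0
G(13) = mex{1,1} = 0
G(14) = mex{0,0} = 1
G(15) = mex{0,0} = 1
G(16) = mex{0,2} = 1
G(17) = mex{1,1} = 0
G(18) = mex{1,1} = 0
G(19) = mex{1,0} = 2
G(20) = mex{0,0} = 1
G(21) = mex{0,0} = 1
G(22) = mex{2,1} = 0
G(23) = mex{1,1} = 0
G(24) = mex{1,1} = 0
G(25) = mex{0,0} = 1
Pile A: G(8) = 2.
Pile B: G(13) = 0.
Pile C: G(25) = 1.
Combined Grundy value = 2 ⊕ 0 ⊕ 1 = 3.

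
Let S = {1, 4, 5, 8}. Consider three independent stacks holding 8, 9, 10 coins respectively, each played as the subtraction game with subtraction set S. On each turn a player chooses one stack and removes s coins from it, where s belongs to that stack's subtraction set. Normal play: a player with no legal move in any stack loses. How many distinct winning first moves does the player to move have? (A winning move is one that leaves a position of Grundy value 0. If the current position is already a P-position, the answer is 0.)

All stacks use S = {1, 4, 5, 8}:
G(0) = 0
G(1) = mex{0} = 1
G(2) = mex{1} = 0
G(3) = mex{0} = 1
G(4) = mex{1,0} = 2
G(5) = mex{2,1,0} = 3
G(6) = mex{3,0,1} = 2
G(7) = mex{2,1,0} = 3
G(8) = mex{3,2,1,0} = 4
G(9) = mex{4,3,2,1} = 0
G(10) = mex{0,2,3,0} = 1
Stack A: G(8) = 4.
Stack B: G(9) = 0.
Stack C: G(10) = 1.
Combined Grundy value = 4 ⊕ 0 ⊕ 1 = 5.
A winning move leaves total XOR = 0, i.e. changes one component's Grundy value g to g ⊕ X where X is the current total.
Stack A: need g' = 4⊕5 = 1. Options: 8−1→G=3, 8−4→G=2, 8−5→G=1, 8−8→G=0. Hits: 1.
Stack B: need g' = 0⊕5 = 5. Options: 9−1→G=4, 9−4→G=3, 9−5→G=2, 9−8→G=1. Hits: 0.
Stack C: need g' = 1⊕5 = 4. Options: 10−1→G=0, 10−4→G=2, 10−5→G=3, 10−8→G=0. Hits: 0.

1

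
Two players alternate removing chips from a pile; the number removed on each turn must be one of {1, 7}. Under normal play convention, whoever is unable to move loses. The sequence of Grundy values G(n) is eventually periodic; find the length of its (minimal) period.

2

n :  0  1  2  3  4  5  6  7  8  9 10 11 12 13 14
G :  0  1  0  1  0  1  0  1  0  1  0  1  0  1  0
G(n+2) = G(n) holds for n = 0,…,6 (a full window of length max(S) = 7), so the sequence is purely periodic with period 2.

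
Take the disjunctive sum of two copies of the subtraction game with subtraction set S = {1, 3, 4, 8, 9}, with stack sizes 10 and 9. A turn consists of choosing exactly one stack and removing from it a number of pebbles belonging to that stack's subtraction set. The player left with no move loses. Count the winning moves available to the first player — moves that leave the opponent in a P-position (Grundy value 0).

2

All stacks use S = {1, 3, 4, 8, 9}:
n :  0  1  2  3  4  5  6  7  8  9 10
G :  0  1  0  1  2  3  2  0  1  4  3
Stack A: G(10) = 3.
Stack B: G(9) = 4.
Combined Grundy value = 3 ⊕ 4 = 7.
A winning move leaves total XOR = 0, i.e. changes one component's Grundy value g to g ⊕ X where X is the current total.
Stack A: need g' = 3⊕7 = 4. Options: 10−1→G=4, 10−3→G=0, 10−4→G=2, 10−8→G=0, 10−9→G=1. Hits: 1.
Stack B: need g' = 4⊕7 = 3. Options: 9−1→G=1, 9−3→G=2, 9−4→G=3, 9−8→G=1, 9−9→G=0. Hits: 1.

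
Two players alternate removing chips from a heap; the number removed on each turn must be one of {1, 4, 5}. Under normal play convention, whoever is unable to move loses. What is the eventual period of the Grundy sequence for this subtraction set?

G(0) = 0
G(1) = mex{0} = 1
G(2) = mex{1} = 0
G(3) = mex{0} = 1
G(4) = mex{1,0} = 2
G(5) = mex{2,1,0} = 3
G(6) = mex{3,0,1} = 2
G(7) = mex{2,1,0} = 3
G(8) = mex{3,2,1} = 0
G(9) = mex{0,3,2} = 1
G(10) = mex{1,2,3} = 0
G(11) = mex{0,3,2} = 1
G(12) = mex{1,0,3} = 2
G(13) = mex{2,1,0} = 3
G(14) = mex{3,0,1} = 2
G(15) = mex{2,1,0} = 3
G(16) = mex{3,2,1} = 0
G(17) = mex{0,3,2} = 1
G(n+8) = G(n) holds for n = 0,…,4 (a full window of length max(S) = 5), so the sequence is purely periodic with period 8.

8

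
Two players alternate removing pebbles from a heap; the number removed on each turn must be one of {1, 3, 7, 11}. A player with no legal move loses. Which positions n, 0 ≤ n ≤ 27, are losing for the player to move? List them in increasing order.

0, 2, 4, 6, 8, 10, 12, 14, 16, 18, 20, 22, 24, 26

G(0) = 0
G(1) = mex{0} = 1
G(2) = mex{1} = 0
G(3) = mex{0,0} = 1
G(4) = mex{1,1} = 0
G(5) = mex{0,0} = 1
G(6) = mex{1,1} = 0
G(7) = mex{0,0,0} = 1
G(8) = mex{1,1,1} = 0
G(9) = mex{0,0,0} = 1
G(10) = mex{1,1,1} = 0
G(11) = mex{0,0,0,0} = 1
G(12) = mex{1,1,1,1} = 0
G(13) = mex{0,0,0,0} = 1
G(14) = mex{1,1,1,1} = 0
G(15) = mex{0,0,0,0} = 1
G(16) = mex{1,1,1,1} = 0
G(17) = mex{0,0,0,0} = 1
G(18) = mex{1,1,1,1} = 0
G(19) = mex{0,0,0,0} = 1
G(20) = mex{1,1,1,1} = 0
G(21) = mex{0,0,0,0} = 1
G(22) = mex{1,1,1,1} = 0
G(23) = mex{0,0,0,0} = 1
G(24) = mex{1,1,1,1} = 0
G(25) = mex{0,0,0,0} = 1
G(26) = mex{1,1,1,1} = 0
G(27) = mex{0,0,0,0} = 1
P-positions are exactly the n with G(n) = 0.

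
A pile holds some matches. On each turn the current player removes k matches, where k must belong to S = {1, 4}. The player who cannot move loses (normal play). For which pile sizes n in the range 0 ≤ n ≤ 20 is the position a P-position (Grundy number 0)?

G(0) = 0
G(1) = mex{0} = 1
G(2) = mex{1} = 0
G(3) = mex{0} = 1
G(4) = mex{1,0} = 2
G(5) = mex{2,1} = 0
G(6) = mex{0,0} = 1
G(7) = mex{1,1} = 0
G(8) = mex{0,2} = 1
G(9) = mex{1,0} = 2
G(10) = mex{2,1} = 0
G(11) = mex{0,0} = 1
G(12) = mex{1,1} = 0
G(13) = mex{0,2} = 1
G(14) = mex{1,0} = 2
G(15) = mex{2,1} = 0
G(16) = mex{0,0} = 1
G(17) = mex{1,1} = 0
G(18) = mex{0,2} = 1
G(19) = mex{1,0} = 2
G(20) = mex{2,1} = 0
P-positions are exactly the n with G(n) = 0.

0, 2, 5, 7, 10, 12, 15, 17, 20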